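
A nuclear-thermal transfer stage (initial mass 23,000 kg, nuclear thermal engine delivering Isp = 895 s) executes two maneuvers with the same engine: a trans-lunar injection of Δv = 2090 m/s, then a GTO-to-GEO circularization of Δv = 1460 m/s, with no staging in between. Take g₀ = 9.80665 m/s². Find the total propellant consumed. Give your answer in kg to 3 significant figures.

v_e = Isp · g₀ = 895 × 9.80665 = 8777.0 m/s.
After the first burn: m = 23000 × exp(−2090/8777.0) = 23000 × 0.78811 = 18,126.5 kg.
After the second burn: m = 18,126.5 × exp(−1460/8777.0) = 18,126.5 × 0.84675 = 15,348.6 kg.
Total propellant = m₀ − m_final = 23000 − 15,348.6 = 7,651.4 kg.

total propellant consumed ≈ 7650 kg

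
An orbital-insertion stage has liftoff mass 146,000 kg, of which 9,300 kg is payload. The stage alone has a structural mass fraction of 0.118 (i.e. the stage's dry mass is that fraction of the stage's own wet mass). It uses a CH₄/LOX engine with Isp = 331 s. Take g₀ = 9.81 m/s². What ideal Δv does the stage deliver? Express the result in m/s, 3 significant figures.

Stage wet mass = m₀ − payload = 146,000 − 9,300 = 136,700 kg.
Stage dry mass = ε × stage wet mass = 0.118 × 136,700 = 16,130.6 kg.
Burnout mass m_f = stage dry + payload = 16,130.6 + 9,300 = 25,430.6 kg.
v_e = Isp · g₀ = 331 × 9.81 = 3247.1 m/s.
Δv = v_e · ln(146,000/25,430.6) = 3247.1 × ln(5.741) = 3247.1 × 1.7477 ≈ 5675 m/s.

Δv ≈ 5670 m/s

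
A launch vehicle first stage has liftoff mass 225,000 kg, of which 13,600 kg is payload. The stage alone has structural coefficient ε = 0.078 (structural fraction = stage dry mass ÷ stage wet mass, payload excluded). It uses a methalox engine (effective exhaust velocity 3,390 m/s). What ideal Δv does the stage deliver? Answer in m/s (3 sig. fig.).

Δv ≈ 6820 m/s

Stage wet mass = m₀ − payload = 225,000 − 13,600 = 211,400 kg.
Stage dry mass = ε × stage wet mass = 0.078 × 211,400 = 16,489.2 kg.
Burnout mass m_f = stage dry + payload = 16,489.2 + 13,600 = 30,089.2 kg.
By the Tsiolkovsky rocket equation, Δv = v_e · ln(225,000/30,089.2) = 3390.0 × ln(7.478) = 3390.0 × 2.0119 ≈ 6820 m/s.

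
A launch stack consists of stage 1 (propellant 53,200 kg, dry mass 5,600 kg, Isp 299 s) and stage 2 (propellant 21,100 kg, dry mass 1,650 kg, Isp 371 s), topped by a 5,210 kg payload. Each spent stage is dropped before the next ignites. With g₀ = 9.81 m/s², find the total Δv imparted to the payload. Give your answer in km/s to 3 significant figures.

Δv ≈ 7.90 km/s

Ignition mass of stage 1 = 53,200+5,600 + 21,100+1,650 + 5,210 = 86,760 kg.
Stage 1: m₀ = 86,760 kg, m_f = 86,760 − 53,200 = 33,560 kg; Δv = 299×9.81×ln(2.585) = 2933.2×0.9498 ≈ 2786 m/s.
Stage 2: m₀ = 27,960 kg, m_f = 27,960 − 21,100 = 6,860 kg; Δv = 371×9.81×ln(4.076) = 3639.5×1.4051 ≈ 5114 m/s.
Total Δv = 2786 + 5114 = 7900 m/s.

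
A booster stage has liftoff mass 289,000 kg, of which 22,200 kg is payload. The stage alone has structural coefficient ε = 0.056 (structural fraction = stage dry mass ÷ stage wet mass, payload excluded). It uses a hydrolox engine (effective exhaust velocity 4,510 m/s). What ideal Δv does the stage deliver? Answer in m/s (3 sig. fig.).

Δv ≈ 9250 m/s

Stage wet mass = m₀ − payload = 289,000 − 22,200 = 266,800 kg.
Stage dry mass = ε × stage wet mass = 0.056 × 266,800 = 14,940.8 kg.
Burnout mass m_f = stage dry + payload = 14,940.8 + 22,200 = 37,140.8 kg.
Δv = v_e · ln(289,000/37,140.8) = 4510.0 × ln(7.781) = 4510.0 × 2.0517 ≈ 9253 m/s.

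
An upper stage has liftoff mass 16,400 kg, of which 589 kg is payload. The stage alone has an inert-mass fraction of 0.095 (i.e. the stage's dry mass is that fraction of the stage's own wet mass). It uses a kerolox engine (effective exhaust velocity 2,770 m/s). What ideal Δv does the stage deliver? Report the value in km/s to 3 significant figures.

Stage wet mass = m₀ − payload = 16,400 − 589 = 15,811 kg.
Stage dry mass = ε × stage wet mass = 0.095 × 15,811 = 1,502.05 kg.
Burnout mass m_f = stage dry + payload = 1,502.05 + 589 = 2,091.05 kg.
Using Δv = v_e ln(m₀/m_f): Δv = v_e · ln(16,400/2,091.05) = 2770.0 × ln(7.843) = 2770.0 × 2.0596 ≈ 5705 m/s.

Δv ≈ 5.71 km/s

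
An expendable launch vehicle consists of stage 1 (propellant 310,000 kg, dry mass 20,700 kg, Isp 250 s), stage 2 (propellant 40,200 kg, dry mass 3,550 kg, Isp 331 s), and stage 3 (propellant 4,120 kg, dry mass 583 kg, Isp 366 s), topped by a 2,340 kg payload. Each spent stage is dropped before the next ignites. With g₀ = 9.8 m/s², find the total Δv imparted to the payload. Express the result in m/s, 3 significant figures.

Δv ≈ 12300 m/s

Ignition mass of stage 1 = 310,000+20,700 + 40,200+3,550 + 4,120+583 + 2,340 = 381,493 kg.
Stage 1: m₀ = 381,493 kg, m_f = 381,493 − 310,000 = 71,493 kg; Δv = 250×9.8×ln(5.336) = 2450.0×1.6745 ≈ 4103 m/s.
Stage 2: m₀ = 50,793 kg, m_f = 50,793 − 40,200 = 10,593 kg; Δv = 331×9.8×ln(4.795) = 3243.8×1.5676 ≈ 5085 m/s.
Stage 3: m₀ = 7,043 kg, m_f = 7,043 − 4,120 = 2,923 kg; Δv = 366×9.8×ln(2.41) = 3586.8×0.8794 ≈ 3154 m/s.
Total Δv = 4103 + 5085 + 3154 = 12342 m/s.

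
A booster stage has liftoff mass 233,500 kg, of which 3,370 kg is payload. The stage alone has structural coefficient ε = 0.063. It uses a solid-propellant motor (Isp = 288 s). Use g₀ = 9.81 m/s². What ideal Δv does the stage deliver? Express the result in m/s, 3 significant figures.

Stage wet mass = m₀ − payload = 233,500 − 3,370 = 230,130 kg.
Stage dry mass = ε × stage wet mass = 0.063 × 230,130 = 14,498.2 kg.
Burnout mass m_f = stage dry + payload = 14,498.2 + 3,370 = 17,868.2 kg.
v_e = Isp · g₀ = 288 × 9.81 = 2825.3 m/s.
Δv = v_e · ln(233,500/17,868.2) = 2825.3 × ln(13.07) = 2825.3 × 2.5702 ≈ 7261 m/s.

Δv ≈ 7260 m/s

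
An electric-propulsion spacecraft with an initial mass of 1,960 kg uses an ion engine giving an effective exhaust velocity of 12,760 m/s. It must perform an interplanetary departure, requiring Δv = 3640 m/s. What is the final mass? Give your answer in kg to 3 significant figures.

final mass ≈ 1470 kg

Rocket equation: m₀/m_f = exp(Δv / v_e) = exp(3640 / 12760.0) = exp(0.2853) = 1.3301.
m_f = m₀ / 1.3301 = 1,960 / 1.3301 = 1,473.57 kg.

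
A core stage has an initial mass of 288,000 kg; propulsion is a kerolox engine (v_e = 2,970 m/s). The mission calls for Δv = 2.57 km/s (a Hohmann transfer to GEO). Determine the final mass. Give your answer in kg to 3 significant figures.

final mass ≈ 121000 kg

Rocket equation: m₀/m_f = exp(Δv / v_e) = exp(2570 / 2970.0) = exp(0.8653) = 2.3758.
m_f = m₀ / 2.3758 = 288,000 / 2.3758 = 121,222 kg.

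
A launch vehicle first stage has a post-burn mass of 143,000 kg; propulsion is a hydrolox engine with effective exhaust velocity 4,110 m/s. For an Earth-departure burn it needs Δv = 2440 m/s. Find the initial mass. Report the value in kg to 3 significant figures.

m₀/m_f = exp(Δv / v_e) = exp(2440 / 4110.0) = exp(0.5937) = 1.8106.
m₀ = m_f × 1.8106 = 143,000 × 1.8106 = 258,916 kg.

initial mass ≈ 259000 kg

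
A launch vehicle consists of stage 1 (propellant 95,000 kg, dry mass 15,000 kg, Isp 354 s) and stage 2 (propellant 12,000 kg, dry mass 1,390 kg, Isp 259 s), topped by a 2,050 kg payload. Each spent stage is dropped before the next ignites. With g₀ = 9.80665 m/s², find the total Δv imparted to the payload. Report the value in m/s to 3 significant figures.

Ignition mass of stage 1 = 95,000+15,000 + 12,000+1,390 + 2,050 = 125,440 kg.
Stage 1: m₀ = 125,440 kg, m_f = 125,440 − 95,000 = 30,440 kg; Δv = 354×9.80665×ln(4.121) = 3471.6×1.4161 ≈ 4916 m/s.
Stage 2: m₀ = 15,440 kg, m_f = 15,440 − 12,000 = 3,440 kg; Δv = 259×9.80665×ln(4.488) = 2539.9×1.5015 ≈ 3814 m/s.
Total Δv = 4916 + 3814 = 8730 m/s.

Δv ≈ 8730 m/s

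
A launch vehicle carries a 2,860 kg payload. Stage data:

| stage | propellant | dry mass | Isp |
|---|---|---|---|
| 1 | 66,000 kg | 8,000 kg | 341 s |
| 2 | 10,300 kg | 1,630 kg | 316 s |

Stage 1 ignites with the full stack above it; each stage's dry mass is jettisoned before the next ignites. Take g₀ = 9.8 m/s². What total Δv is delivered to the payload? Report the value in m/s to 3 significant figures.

Ignition mass of stage 1 = 66,000+8,000 + 10,300+1,630 + 2,860 = 88,790 kg.
Stage 1: m₀ = 88,790 kg, m_f = 88,790 − 66,000 = 22,790 kg; Δv = 341×9.8×ln(3.896) = 3341.8×1.3600 ≈ 4545 m/s.
Stage 2: m₀ = 14,790 kg, m_f = 14,790 − 10,300 = 4,490 kg; Δv = 316×9.8×ln(3.294) = 3096.8×1.1921 ≈ 3692 m/s.
Total Δv = 4545 + 3692 = 8237 m/s.

Δv ≈ 8240 m/s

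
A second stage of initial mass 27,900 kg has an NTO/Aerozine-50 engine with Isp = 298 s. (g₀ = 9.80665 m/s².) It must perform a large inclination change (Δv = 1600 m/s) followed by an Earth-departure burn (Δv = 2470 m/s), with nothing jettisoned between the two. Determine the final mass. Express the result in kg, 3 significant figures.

v_e = Isp · g₀ = 298 × 9.80665 = 2922.4 m/s.
After the first burn: m = 27900 × exp(−1600/2922.4) = 27900 × 0.57839 = 16,137.1 kg.
After the second burn: m = 16,137.1 × exp(−2470/2922.4) = 16,137.1 × 0.42947 = 6,930.4 kg.

final mass ≈ 6930 kg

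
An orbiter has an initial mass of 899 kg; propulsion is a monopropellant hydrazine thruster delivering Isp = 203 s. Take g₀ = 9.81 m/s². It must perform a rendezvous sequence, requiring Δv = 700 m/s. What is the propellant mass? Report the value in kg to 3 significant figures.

propellant mass ≈ 266 kg

v_e = Isp · g₀ = 203 × 9.81 = 1991.4 m/s.
Using Δv = v_e ln(m₀/m_f): m₀/m_f = exp(Δv / v_e) = exp(700 / 1991.4) = exp(0.3515) = 1.4212.
m_f = 899 / 1.4212 = 632.564 kg, so propellant = m₀ − m_f = 899 − 632.564 = 266.436 kg.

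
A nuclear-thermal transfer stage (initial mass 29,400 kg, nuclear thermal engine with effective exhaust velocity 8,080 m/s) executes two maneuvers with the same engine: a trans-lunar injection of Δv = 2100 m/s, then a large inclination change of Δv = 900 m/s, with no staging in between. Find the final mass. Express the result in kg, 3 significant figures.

final mass ≈ 20300 kg

After the first burn: m = 29400 × exp(−2100/8080.0) = 29400 × 0.77113 = 22,671.2 kg.
After the second burn: m = 22,671.2 × exp(−900/8080.0) = 22,671.2 × 0.89459 = 20,281.4 kg.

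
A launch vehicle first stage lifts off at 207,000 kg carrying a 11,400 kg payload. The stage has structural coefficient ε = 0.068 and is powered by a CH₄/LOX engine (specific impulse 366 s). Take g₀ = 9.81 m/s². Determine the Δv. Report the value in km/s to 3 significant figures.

Stage wet mass = m₀ − payload = 207,000 − 11,400 = 195,600 kg.
Stage dry mass = ε × stage wet mass = 0.068 × 195,600 = 13,300.8 kg.
Burnout mass m_f = stage dry + payload = 13,300.8 + 11,400 = 24,700.8 kg.
v_e = Isp · g₀ = 366 × 9.81 = 3590.5 m/s.
From the ideal rocket equation, Δv = v_e · ln(207,000/24,700.8) = 3590.5 × ln(8.38) = 3590.5 × 2.1259 ≈ 7633 m/s.

Δv ≈ 7.63 km/s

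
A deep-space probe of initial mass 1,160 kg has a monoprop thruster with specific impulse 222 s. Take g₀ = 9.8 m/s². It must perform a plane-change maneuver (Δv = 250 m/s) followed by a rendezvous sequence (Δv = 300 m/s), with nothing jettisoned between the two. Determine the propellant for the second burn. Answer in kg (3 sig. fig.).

propellant for the second burn ≈ 133 kg

v_e = Isp · g₀ = 222 × 9.8 = 2175.6 m/s.
After the first burn: m = 1160 × exp(−250/2175.6) = 1160 × 0.89145 = 1,034.08 kg.
After the second burn: m = 1,034.08 × exp(−300/2175.6) = 1,034.08 × 0.87119 = 900.88 kg.
Second-burn propellant = 1,034.08 − 900.88 = 133.2 kg.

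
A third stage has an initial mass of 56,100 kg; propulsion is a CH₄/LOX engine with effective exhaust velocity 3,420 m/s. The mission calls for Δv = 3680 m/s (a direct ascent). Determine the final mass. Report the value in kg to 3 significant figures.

By the Tsiolkovsky rocket equation, m₀/m_f = exp(Δv / v_e) = exp(3680 / 3420.0) = exp(1.0760) = 2.9330.
m_f = m₀ / 2.9330 = 56,100 / 2.9330 = 19,127.2 kg.

final mass ≈ 19100 kg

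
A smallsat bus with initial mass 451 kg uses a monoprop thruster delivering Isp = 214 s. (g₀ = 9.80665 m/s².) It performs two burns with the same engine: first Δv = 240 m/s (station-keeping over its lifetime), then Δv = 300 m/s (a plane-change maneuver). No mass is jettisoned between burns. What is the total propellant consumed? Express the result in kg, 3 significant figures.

v_e = Isp · g₀ = 214 × 9.80665 = 2098.6 m/s.
After the first burn: m = 451 × exp(−240/2098.6) = 451 × 0.89194 = 402.265 kg.
After the second burn: m = 402.265 × exp(−300/2098.6) = 402.265 × 0.86680 = 348.683 kg.
Total propellant = m₀ − m_final = 451 − 348.683 = 102.317 kg.

total propellant consumed ≈ 102 kg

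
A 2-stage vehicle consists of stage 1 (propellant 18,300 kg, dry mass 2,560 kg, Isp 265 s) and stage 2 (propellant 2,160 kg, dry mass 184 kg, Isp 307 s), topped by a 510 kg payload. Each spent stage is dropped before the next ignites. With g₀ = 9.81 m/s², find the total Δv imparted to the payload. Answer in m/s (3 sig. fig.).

Ignition mass of stage 1 = 18,300+2,560 + 2,160+184 + 510 = 23,714 kg.
Stage 1: m₀ = 23,714 kg, m_f = 23,714 − 18,300 = 5,414 kg; Δv = 265×9.81×ln(4.38) = 2599.7×1.4771 ≈ 3840 m/s.
Stage 2: m₀ = 2,854 kg, m_f = 2,854 − 2,160 = 694 kg; Δv = 307×9.81×ln(4.112) = 3011.7×1.4140 ≈ 4259 m/s.
Total Δv = 3840 + 4259 = 8099 m/s.

Δv ≈ 8100 m/s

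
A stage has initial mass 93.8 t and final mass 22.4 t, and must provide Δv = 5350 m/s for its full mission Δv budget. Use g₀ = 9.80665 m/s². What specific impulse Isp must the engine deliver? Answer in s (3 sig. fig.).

Isp ≈ 381 s

ln(m₀/m_f) = ln(93800/22400) = ln(4.188) = 1.4321.
From the ideal rocket equation, v_e = Δv / ln(m₀/m_f) = 5350 / 1.4321 = 3735.8 m/s.
Isp = v_e / g₀ = 3735.8 / 9.80665 = 380.9 s.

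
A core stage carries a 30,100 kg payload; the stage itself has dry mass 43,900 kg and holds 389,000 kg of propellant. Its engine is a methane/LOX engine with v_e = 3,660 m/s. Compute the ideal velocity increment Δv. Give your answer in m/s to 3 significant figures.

m₀ = payload + dry + propellant = 30,100 + 43,900 + 389,000 = 463,000 kg.
m_f = payload + dry = 30,100 + 43,900 = 74,000 kg.
Rocket equation: Δv = v_e · ln(m₀/m_f) = 3660.0 × ln(6.257) = 3660.0 × 1.8337 ≈ 6711.2 m/s.

Δv ≈ 6710 m/s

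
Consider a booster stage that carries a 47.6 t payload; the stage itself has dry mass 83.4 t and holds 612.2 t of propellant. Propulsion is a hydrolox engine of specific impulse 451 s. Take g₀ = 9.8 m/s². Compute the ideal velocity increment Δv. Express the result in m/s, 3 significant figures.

Δv ≈ 7670 m/s

v_e = Isp · g₀ = 451 × 9.8 = 4419.8 m/s.
m₀ = payload + dry + propellant = 47.6 + 83.4 + 612.2 = 743.2 t.
m_f = payload + dry = 47.6 + 83.4 = 131 t.
Δv = v_e · ln(m₀/m_f) = 4419.8 × ln(5.673) = 4419.8 × 1.7358 ≈ 7671.7 m/s.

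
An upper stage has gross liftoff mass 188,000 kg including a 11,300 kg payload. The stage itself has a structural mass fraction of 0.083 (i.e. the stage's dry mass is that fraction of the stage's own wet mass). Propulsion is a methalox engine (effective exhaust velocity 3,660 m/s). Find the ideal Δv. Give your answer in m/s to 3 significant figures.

Δv ≈ 7250 m/s

Stage wet mass = m₀ − payload = 188,000 − 11,300 = 176,700 kg.
Stage dry mass = ε × stage wet mass = 0.083 × 176,700 = 14,666.1 kg.
Burnout mass m_f = stage dry + payload = 14,666.1 + 11,300 = 25,966.1 kg.
From the ideal rocket equation, Δv = v_e · ln(188,000/25,966.1) = 3660.0 × ln(7.24) = 3660.0 × 1.9797 ≈ 7246 m/s.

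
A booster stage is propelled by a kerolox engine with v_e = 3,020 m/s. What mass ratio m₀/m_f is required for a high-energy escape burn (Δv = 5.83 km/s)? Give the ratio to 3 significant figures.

Using Δv = v_e ln(m₀/m_f): m₀/m_f = exp(Δv / v_e) = exp(5830 / 3020.0) = exp(1.9305) = 6.8927.

mass ratio ≈ 6.89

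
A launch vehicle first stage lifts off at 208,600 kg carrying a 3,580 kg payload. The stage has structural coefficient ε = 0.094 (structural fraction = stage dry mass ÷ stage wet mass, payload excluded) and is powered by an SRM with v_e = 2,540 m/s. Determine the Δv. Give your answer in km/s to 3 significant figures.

Stage wet mass = m₀ − payload = 208,600 − 3,580 = 205,020 kg.
Stage dry mass = ε × stage wet mass = 0.094 × 205,020 = 19,271.9 kg.
Burnout mass m_f = stage dry + payload = 19,271.9 + 3,580 = 22,851.9 kg.
Δv = v_e · ln(208,600/22,851.9) = 2540.0 × ln(9.128) = 2540.0 × 2.2114 ≈ 5617 m/s.

Δv ≈ 5.62 km/s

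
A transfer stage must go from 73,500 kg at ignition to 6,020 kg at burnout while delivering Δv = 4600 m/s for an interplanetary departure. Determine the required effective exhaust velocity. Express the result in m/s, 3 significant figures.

v_e ≈ 1840 m/s

ln(m₀/m_f) = ln(73500/6020) = ln(12.21) = 2.5022.
v_e = Δv / ln(m₀/m_f) = 4600 / 2.5022 = 1838.4 m/s.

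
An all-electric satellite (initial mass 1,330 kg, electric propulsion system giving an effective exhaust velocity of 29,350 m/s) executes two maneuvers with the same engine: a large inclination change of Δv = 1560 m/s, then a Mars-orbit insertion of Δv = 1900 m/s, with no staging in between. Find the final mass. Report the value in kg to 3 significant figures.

final mass ≈ 1180 kg

After the first burn: m = 1330 × exp(−1560/29350.0) = 1330 × 0.94824 = 1,261.16 kg.
After the second burn: m = 1,261.16 × exp(−1900/29350.0) = 1,261.16 × 0.93731 = 1,182.1 kg.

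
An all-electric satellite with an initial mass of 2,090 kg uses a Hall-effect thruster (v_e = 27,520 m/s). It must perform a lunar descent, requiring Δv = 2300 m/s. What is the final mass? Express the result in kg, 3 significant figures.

final mass ≈ 1920 kg

Rocket equation: m₀/m_f = exp(Δv / v_e) = exp(2300 / 27520.0) = exp(0.0836) = 1.0872.
m_f = m₀ / 1.0872 = 2,090 / 1.0872 = 1,922.37 kg.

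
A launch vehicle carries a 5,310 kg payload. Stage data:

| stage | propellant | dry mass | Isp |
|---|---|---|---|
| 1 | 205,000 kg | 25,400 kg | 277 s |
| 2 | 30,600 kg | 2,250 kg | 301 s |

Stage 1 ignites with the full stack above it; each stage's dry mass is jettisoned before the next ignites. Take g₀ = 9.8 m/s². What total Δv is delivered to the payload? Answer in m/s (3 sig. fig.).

Δv ≈ 8690 m/s

Ignition mass of stage 1 = 205,000+25,400 + 30,600+2,250 + 5,310 = 268,560 kg.
Stage 1: m₀ = 268,560 kg, m_f = 268,560 − 205,000 = 63,560 kg; Δv = 277×9.8×ln(4.225) = 2714.6×1.4411 ≈ 3912 m/s.
Stage 2: m₀ = 38,160 kg, m_f = 38,160 − 30,600 = 7,560 kg; Δv = 301×9.8×ln(5.048) = 2949.8×1.6189 ≈ 4775 m/s.
Total Δv = 3912 + 4775 = 8687 m/s.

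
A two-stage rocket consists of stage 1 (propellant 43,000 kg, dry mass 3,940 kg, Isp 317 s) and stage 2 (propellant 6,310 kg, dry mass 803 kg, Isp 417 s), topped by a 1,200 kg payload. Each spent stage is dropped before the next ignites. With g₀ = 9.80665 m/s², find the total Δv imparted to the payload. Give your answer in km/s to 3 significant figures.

Ignition mass of stage 1 = 43,000+3,940 + 6,310+803 + 1,200 = 55,253 kg.
Stage 1: m₀ = 55,253 kg, m_f = 55,253 − 43,000 = 12,253 kg; Δv = 317×9.80665×ln(4.509) = 3108.7×1.5062 ≈ 4682 m/s.
Stage 2: m₀ = 8,313 kg, m_f = 8,313 − 6,310 = 2,003 kg; Δv = 417×9.80665×ln(4.15) = 4089.4×1.4232 ≈ 5820 m/s.
Total Δv = 4682 + 5820 = 10502 m/s.

Δv ≈ 10.5 km/s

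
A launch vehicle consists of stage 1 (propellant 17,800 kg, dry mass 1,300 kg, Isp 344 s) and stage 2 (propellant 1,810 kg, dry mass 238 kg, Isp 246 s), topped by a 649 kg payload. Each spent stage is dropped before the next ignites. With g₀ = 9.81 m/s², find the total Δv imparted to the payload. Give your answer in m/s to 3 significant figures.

Ignition mass of stage 1 = 17,800+1,300 + 1,810+238 + 649 = 21,797 kg.
Stage 1: m₀ = 21,797 kg, m_f = 21,797 − 17,800 = 3,997 kg; Δv = 344×9.81×ln(5.453) = 3374.6×1.6962 ≈ 5724 m/s.
Stage 2: m₀ = 2,697 kg, m_f = 2,697 − 1,810 = 887 kg; Δv = 246×9.81×ln(3.041) = 2413.3×1.1121 ≈ 2684 m/s.
Total Δv = 5724 + 2684 = 8408 m/s.

Δv ≈ 8410 m/s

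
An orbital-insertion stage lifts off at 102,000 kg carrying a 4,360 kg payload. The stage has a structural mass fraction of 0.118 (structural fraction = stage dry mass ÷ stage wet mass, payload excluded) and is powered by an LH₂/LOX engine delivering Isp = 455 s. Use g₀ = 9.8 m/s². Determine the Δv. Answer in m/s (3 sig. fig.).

Δv ≈ 8290 m/s

Stage wet mass = m₀ − payload = 102,000 − 4,360 = 97,640 kg.
Stage dry mass = ε × stage wet mass = 0.118 × 97,640 = 11,521.5 kg.
Burnout mass m_f = stage dry + payload = 11,521.5 + 4,360 = 15,881.5 kg.
v_e = Isp · g₀ = 455 × 9.8 = 4459.0 m/s.
From the ideal rocket equation, Δv = v_e · ln(102,000/15,881.5) = 4459.0 × ln(6.423) = 4459.0 × 1.8598 ≈ 8293 m/s.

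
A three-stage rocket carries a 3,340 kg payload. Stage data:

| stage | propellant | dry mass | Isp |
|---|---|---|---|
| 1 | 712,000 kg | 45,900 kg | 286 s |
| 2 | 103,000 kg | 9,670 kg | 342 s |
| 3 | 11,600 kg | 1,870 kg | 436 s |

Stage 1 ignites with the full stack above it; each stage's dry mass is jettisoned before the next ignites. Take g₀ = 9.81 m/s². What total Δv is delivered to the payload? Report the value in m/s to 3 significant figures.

Δv ≈ 14900 m/s

Ignition mass of stage 1 = 712,000+45,900 + 103,000+9,670 + 11,600+1,870 + 3,340 = 887,380 kg.
Stage 1: m₀ = 887,380 kg, m_f = 887,380 − 712,000 = 175,380 kg; Δv = 286×9.81×ln(5.06) = 2805.7×1.6213 ≈ 4549 m/s.
Stage 2: m₀ = 129,480 kg, m_f = 129,480 − 103,000 = 26,480 kg; Δv = 342×9.81×ln(4.89) = 3355.0×1.5871 ≈ 5325 m/s.
Stage 3: m₀ = 16,810 kg, m_f = 16,810 − 11,600 = 5,210 kg; Δv = 436×9.81×ln(3.226) = 4277.2×1.1714 ≈ 5010 m/s.
Total Δv = 4549 + 5325 + 5010 = 14884 m/s.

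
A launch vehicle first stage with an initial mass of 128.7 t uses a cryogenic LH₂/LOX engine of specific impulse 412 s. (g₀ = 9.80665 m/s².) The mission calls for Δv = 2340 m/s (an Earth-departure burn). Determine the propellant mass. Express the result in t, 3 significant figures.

v_e = Isp · g₀ = 412 × 9.80665 = 4040.3 m/s.
m₀/m_f = exp(Δv / v_e) = exp(2340 / 4040.3) = exp(0.5792) = 1.7845.
m_f = 128.7 / 1.7845 = 72.121 t, so propellant = m₀ − m_f = 128.7 − 72.121 = 56.579 t.

propellant mass ≈ 56.6 t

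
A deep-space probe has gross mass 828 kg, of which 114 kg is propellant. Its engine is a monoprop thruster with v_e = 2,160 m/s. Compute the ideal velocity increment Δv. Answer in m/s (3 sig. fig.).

m_f = m₀ − m_prop = 828 − 114 = 714 kg.
Δv = v_e · ln(m₀/m_f) = 2160.0 × ln(1.16) = 2160.0 × 0.1481 ≈ 320.0 m/s.

Δv ≈ 320 m/s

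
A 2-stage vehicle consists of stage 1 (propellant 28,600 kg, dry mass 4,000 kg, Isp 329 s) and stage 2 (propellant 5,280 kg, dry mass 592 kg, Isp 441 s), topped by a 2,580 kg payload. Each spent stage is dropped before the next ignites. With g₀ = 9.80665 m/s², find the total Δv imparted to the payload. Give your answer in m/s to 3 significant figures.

Δv ≈ 8090 m/s

Ignition mass of stage 1 = 28,600+4,000 + 5,280+592 + 2,580 = 41,052 kg.
Stage 1: m₀ = 41,052 kg, m_f = 41,052 − 28,600 = 12,452 kg; Δv = 329×9.80665×ln(3.297) = 3226.4×1.1930 ≈ 3849 m/s.
Stage 2: m₀ = 8,452 kg, m_f = 8,452 − 5,280 = 3,172 kg; Δv = 441×9.80665×ln(2.665) = 4324.7×0.9800 ≈ 4238 m/s.
Total Δv = 3849 + 4238 = 8087 m/s.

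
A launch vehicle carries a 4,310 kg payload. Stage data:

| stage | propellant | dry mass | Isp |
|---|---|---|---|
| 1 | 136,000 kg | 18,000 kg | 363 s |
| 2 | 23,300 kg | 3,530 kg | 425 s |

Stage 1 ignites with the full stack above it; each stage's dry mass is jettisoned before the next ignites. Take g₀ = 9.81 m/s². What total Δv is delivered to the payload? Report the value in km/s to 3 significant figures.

Ignition mass of stage 1 = 136,000+18,000 + 23,300+3,530 + 4,310 = 185,140 kg.
Stage 1: m₀ = 185,140 kg, m_f = 185,140 − 136,000 = 49,140 kg; Δv = 363×9.81×ln(3.768) = 3561.0×1.3264 ≈ 4723 m/s.
Stage 2: m₀ = 31,140 kg, m_f = 31,140 − 23,300 = 7,840 kg; Δv = 425×9.81×ln(3.972) = 4169.2×1.3793 ≈ 5750 m/s.
Total Δv = 4723 + 5750 = 10473 m/s.

Δv ≈ 10.5 km/s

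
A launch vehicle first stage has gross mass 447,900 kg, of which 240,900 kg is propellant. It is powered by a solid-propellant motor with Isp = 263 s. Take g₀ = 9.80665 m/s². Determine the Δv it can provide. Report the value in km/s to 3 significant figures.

Δv ≈ 1.99 km/s

v_e = Isp · g₀ = 263 × 9.80665 = 2579.1 m/s.
m_f = m₀ − m_prop = 447,900 − 240,900 = 207,000 kg.
Using Δv = v_e ln(m₀/m_f): Δv = v_e · ln(m₀/m_f) = 2579.1 × ln(2.164) = 2579.1 × 0.7719 ≈ 1990.7 m/s.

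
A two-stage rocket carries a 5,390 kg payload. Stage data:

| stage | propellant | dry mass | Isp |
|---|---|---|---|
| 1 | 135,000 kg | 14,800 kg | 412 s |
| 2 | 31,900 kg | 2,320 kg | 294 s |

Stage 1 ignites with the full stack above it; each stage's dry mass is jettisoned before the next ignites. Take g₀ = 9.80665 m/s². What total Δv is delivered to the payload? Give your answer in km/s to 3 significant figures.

Δv ≈ 9.76 km/s

Ignition mass of stage 1 = 135,000+14,800 + 31,900+2,320 + 5,390 = 189,410 kg.
Stage 1: m₀ = 189,410 kg, m_f = 189,410 − 135,000 = 54,410 kg; Δv = 412×9.80665×ln(3.481) = 4040.3×1.2474 ≈ 5040 m/s.
Stage 2: m₀ = 39,610 kg, m_f = 39,610 − 31,900 = 7,710 kg; Δv = 294×9.80665×ln(5.137) = 2883.2×1.6366 ≈ 4718 m/s.
Total Δv = 5040 + 4718 = 9758 m/s.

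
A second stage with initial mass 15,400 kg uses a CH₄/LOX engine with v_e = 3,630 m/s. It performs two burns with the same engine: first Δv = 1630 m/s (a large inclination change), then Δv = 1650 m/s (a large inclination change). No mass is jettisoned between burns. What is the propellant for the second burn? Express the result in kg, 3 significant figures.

propellant for the second burn ≈ 3590 kg

After the first burn: m = 15400 × exp(−1630/3630.0) = 15400 × 0.63824 = 9,828.9 kg.
After the second burn: m = 9,828.9 × exp(−1650/3630.0) = 9,828.9 × 0.63474 = 6,238.8 kg.
Second-burn propellant = 9,828.9 − 6,238.8 = 3,590.1 kg.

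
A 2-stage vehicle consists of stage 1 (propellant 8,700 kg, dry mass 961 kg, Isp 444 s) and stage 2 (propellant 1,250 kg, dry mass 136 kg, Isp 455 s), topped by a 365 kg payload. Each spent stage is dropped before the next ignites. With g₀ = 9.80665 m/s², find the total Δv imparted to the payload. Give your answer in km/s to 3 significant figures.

Ignition mass of stage 1 = 8,700+961 + 1,250+136 + 365 = 11,412 kg.
Stage 1: m₀ = 11,412 kg, m_f = 11,412 − 8,700 = 2,712 kg; Δv = 444×9.80665×ln(4.208) = 4354.2×1.4370 ≈ 6257 m/s.
Stage 2: m₀ = 1,751 kg, m_f = 1,751 − 1,250 = 501 kg; Δv = 455×9.80665×ln(3.495) = 4462.0×1.2513 ≈ 5583 m/s.
Total Δv = 6257 + 5583 = 11840 m/s.

Δv ≈ 11.8 km/s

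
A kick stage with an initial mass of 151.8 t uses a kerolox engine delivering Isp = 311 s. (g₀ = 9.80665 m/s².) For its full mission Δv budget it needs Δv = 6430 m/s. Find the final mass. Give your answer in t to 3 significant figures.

final mass ≈ 18.4 t

v_e = Isp · g₀ = 311 × 9.80665 = 3049.9 m/s.
Using Δv = v_e ln(m₀/m_f): m₀/m_f = exp(Δv / v_e) = exp(6430 / 3049.9) = exp(2.1083) = 8.2341.
m_f = m₀ / 8.2341 = 151.8 / 8.2341 = 18.4355 t.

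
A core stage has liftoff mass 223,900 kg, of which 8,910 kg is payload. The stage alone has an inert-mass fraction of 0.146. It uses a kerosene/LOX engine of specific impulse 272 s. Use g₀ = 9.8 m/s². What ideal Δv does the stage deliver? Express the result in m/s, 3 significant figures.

Δv ≈ 4570 m/s

Stage wet mass = m₀ − payload = 223,900 − 8,910 = 214,990 kg.
Stage dry mass = ε × stage wet mass = 0.146 × 214,990 = 31,388.5 kg.
Burnout mass m_f = stage dry + payload = 31,388.5 + 8,910 = 40,298.5 kg.
v_e = Isp · g₀ = 272 × 9.8 = 2665.6 m/s.
From the ideal rocket equation, Δv = v_e · ln(223,900/40,298.5) = 2665.6 × ln(5.556) = 2665.6 × 1.7149 ≈ 4571 m/s.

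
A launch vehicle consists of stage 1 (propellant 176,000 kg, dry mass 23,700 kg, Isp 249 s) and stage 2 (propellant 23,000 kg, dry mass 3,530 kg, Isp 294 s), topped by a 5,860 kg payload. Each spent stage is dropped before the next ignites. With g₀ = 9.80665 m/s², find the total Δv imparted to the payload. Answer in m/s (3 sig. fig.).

Ignition mass of stage 1 = 176,000+23,700 + 23,000+3,530 + 5,860 = 232,090 kg.
Stage 1: m₀ = 232,090 kg, m_f = 232,090 − 176,000 = 56,090 kg; Δv = 249×9.80665×ln(4.138) = 2441.9×1.4202 ≈ 3468 m/s.
Stage 2: m₀ = 32,390 kg, m_f = 32,390 − 23,000 = 9,390 kg; Δv = 294×9.80665×ln(3.449) = 2883.2×1.2382 ≈ 3570 m/s.
Total Δv = 3468 + 3570 = 7038 m/s.

Δv ≈ 7040 m/s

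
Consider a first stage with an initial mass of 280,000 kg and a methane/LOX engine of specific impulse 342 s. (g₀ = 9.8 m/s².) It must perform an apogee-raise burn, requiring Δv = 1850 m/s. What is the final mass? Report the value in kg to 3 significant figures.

final mass ≈ 161000 kg

v_e = Isp · g₀ = 342 × 9.8 = 3351.6 m/s.
Rocket equation: m₀/m_f = exp(Δv / v_e) = exp(1850 / 3351.6) = exp(0.5520) = 1.7367.
m_f = m₀ / 1.7367 = 280,000 / 1.7367 = 161,225 kg.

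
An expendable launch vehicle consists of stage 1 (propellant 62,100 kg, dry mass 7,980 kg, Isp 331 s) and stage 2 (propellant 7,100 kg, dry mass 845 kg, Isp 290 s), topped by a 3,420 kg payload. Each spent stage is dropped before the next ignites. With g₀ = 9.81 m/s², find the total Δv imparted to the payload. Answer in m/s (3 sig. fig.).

Ignition mass of stage 1 = 62,100+7,980 + 7,100+845 + 3,420 = 81,445 kg.
Stage 1: m₀ = 81,445 kg, m_f = 81,445 − 62,100 = 19,345 kg; Δv = 331×9.81×ln(4.21) = 3247.1×1.4375 ≈ 4668 m/s.
Stage 2: m₀ = 11,365 kg, m_f = 11,365 − 7,100 = 4,265 kg; Δv = 290×9.81×ln(2.665) = 2844.9×0.9801 ≈ 2788 m/s.
Total Δv = 4668 + 2788 = 7456 m/s.

Δv ≈ 7460 m/s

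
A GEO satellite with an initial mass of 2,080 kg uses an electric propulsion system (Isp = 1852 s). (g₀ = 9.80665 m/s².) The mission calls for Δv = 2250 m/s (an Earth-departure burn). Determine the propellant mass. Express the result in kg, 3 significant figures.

v_e = Isp · g₀ = 1852 × 9.80665 = 18161.9 m/s.
m₀/m_f = exp(Δv / v_e) = exp(2250 / 18161.9) = exp(0.1239) = 1.1319.
m_f = 2,080 / 1.1319 = 1,837.62 kg, so propellant = m₀ − m_f = 2,080 − 1,837.62 = 242.38 kg.

propellant mass ≈ 242 kg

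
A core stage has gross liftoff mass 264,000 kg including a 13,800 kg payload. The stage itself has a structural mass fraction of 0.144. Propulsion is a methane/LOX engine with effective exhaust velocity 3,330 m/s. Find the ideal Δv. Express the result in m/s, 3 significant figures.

Stage wet mass = m₀ − payload = 264,000 − 13,800 = 250,200 kg.
Stage dry mass = ε × stage wet mass = 0.144 × 250,200 = 36,028.8 kg.
Burnout mass m_f = stage dry + payload = 36,028.8 + 13,800 = 49,828.8 kg.
Using Δv = v_e ln(m₀/m_f): Δv = v_e · ln(264,000/49,828.8) = 3330.0 × ln(5.298) = 3330.0 × 1.6674 ≈ 5552 m/s.

Δv ≈ 5550 m/s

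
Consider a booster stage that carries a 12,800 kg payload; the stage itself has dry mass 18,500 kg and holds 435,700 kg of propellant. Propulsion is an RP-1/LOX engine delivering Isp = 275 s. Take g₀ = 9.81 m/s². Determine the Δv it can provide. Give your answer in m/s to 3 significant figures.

Δv ≈ 7290 m/s

v_e = Isp · g₀ = 275 × 9.81 = 2697.8 m/s.
m₀ = payload + dry + propellant = 12,800 + 18,500 + 435,700 = 467,000 kg.
m_f = payload + dry = 12,800 + 18,500 = 31,300 kg.
Δv = v_e · ln(m₀/m_f) = 2697.8 × ln(14.92) = 2697.8 × 2.7027 ≈ 7291.2 m/s.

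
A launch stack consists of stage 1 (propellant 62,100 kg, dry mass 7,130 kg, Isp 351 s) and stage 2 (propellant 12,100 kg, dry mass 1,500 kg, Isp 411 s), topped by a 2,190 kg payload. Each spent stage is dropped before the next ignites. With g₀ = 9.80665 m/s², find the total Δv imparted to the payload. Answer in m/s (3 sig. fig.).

Ignition mass of stage 1 = 62,100+7,130 + 12,100+1,500 + 2,190 = 85,020 kg.
Stage 1: m₀ = 85,020 kg, m_f = 85,020 − 62,100 = 22,920 kg; Δv = 351×9.80665×ln(3.709) = 3442.1×1.3109 ≈ 4512 m/s.
Stage 2: m₀ = 15,790 kg, m_f = 15,790 − 12,100 = 3,690 kg; Δv = 411×9.80665×ln(4.279) = 4030.5×1.4538 ≈ 5859 m/s.
Total Δv = 4512 + 5859 = 10371 m/s.

Δv ≈ 10400 m/s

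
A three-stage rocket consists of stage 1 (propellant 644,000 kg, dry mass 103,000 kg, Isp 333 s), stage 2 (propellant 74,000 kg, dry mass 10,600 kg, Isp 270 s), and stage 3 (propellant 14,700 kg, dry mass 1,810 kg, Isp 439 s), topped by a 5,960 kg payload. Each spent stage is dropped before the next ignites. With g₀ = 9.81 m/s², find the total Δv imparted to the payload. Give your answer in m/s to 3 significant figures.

Ignition mass of stage 1 = 644,000+103,000 + 74,000+10,600 + 14,700+1,810 + 5,960 = 854,070 kg.
Stage 1: m₀ = 854,070 kg, m_f = 854,070 − 644,000 = 210,070 kg; Δv = 333×9.81×ln(4.066) = 3266.7×1.4026 ≈ 4582 m/s.
Stage 2: m₀ = 107,070 kg, m_f = 107,070 − 74,000 = 33,070 kg; Δv = 270×9.81×ln(3.238) = 2648.7×1.1749 ≈ 3112 m/s.
Stage 3: m₀ = 22,470 kg, m_f = 22,470 − 14,700 = 7,770 kg; Δv = 439×9.81×ln(2.892) = 4306.6×1.0619 ≈ 4573 m/s.
Total Δv = 4582 + 3112 + 4573 = 12267 m/s.

Δv ≈ 12300 m/s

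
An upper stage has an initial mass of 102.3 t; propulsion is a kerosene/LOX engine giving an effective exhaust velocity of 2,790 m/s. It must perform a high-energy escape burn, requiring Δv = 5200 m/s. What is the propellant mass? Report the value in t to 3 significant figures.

Rocket equation: m₀/m_f = exp(Δv / v_e) = exp(5200 / 2790.0) = exp(1.8638) = 6.4482.
m_f = 102.3 / 6.4482 = 15.8649 t, so propellant = m₀ − m_f = 102.3 − 15.8649 = 86.4351 t.

propellant mass ≈ 86.4 t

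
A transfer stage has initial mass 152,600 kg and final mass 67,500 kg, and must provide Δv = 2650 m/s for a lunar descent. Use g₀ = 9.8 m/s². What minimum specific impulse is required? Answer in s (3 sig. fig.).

ln(m₀/m_f) = ln(152600/67500) = ln(2.261) = 0.8157.
v_e = Δv / ln(m₀/m_f) = 2650 / 0.8157 = 3248.8 m/s.
Isp = v_e / g₀ = 3248.8 / 9.8 = 331.5 s.

Isp ≈ 332 s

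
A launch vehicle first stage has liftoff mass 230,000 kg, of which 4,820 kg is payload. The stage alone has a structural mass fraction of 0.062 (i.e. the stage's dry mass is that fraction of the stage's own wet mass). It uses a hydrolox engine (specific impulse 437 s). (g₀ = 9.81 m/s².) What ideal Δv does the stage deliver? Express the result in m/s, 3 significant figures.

Δv ≈ 10700 m/s

Stage wet mass = m₀ − payload = 230,000 − 4,820 = 225,180 kg.
Stage dry mass = ε × stage wet mass = 0.062 × 225,180 = 13,961.2 kg.
Burnout mass m_f = stage dry + payload = 13,961.2 + 4,820 = 18,781.2 kg.
v_e = Isp · g₀ = 437 × 9.81 = 4287.0 m/s.
From the ideal rocket equation, Δv = v_e · ln(230,000/18,781.2) = 4287.0 × ln(12.25) = 4287.0 × 2.5052 ≈ 10740 m/s.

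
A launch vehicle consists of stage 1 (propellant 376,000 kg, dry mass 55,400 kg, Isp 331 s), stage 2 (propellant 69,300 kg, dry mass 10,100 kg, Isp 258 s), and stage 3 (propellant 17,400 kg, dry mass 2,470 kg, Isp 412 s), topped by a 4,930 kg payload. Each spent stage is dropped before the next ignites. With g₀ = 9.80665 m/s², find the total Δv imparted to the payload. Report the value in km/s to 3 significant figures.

Δv ≈ 11.6 km/s

Ignition mass of stage 1 = 376,000+55,400 + 69,300+10,100 + 17,400+2,470 + 4,930 = 535,600 kg.
Stage 1: m₀ = 535,600 kg, m_f = 535,600 − 376,000 = 159,600 kg; Δv = 331×9.80665×ln(3.356) = 3246.0×1.2107 ≈ 3930 m/s.
Stage 2: m₀ = 104,200 kg, m_f = 104,200 − 69,300 = 34,900 kg; Δv = 258×9.80665×ln(2.986) = 2530.1×1.0938 ≈ 2768 m/s.
Stage 3: m₀ = 24,800 kg, m_f = 24,800 − 17,400 = 7,400 kg; Δv = 412×9.80665×ln(3.351) = 4040.3×1.2094 ≈ 4886 m/s.
Total Δv = 3930 + 2768 + 4886 = 11584 m/s.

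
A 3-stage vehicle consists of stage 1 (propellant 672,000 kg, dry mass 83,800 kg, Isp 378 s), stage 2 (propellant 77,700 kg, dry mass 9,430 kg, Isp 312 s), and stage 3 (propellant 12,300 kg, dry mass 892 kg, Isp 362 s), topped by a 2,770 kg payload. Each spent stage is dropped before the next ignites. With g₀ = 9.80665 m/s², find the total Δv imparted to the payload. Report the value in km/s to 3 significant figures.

Δv ≈ 15.2 km/s

Ignition mass of stage 1 = 672,000+83,800 + 77,700+9,430 + 12,300+892 + 2,770 = 858,892 kg.
Stage 1: m₀ = 858,892 kg, m_f = 858,892 − 672,000 = 186,892 kg; Δv = 378×9.80665×ln(4.596) = 3706.9×1.5251 ≈ 5653 m/s.
Stage 2: m₀ = 103,092 kg, m_f = 103,092 − 77,700 = 25,392 kg; Δv = 312×9.80665×ln(4.06) = 3059.7×1.4012 ≈ 4287 m/s.
Stage 3: m₀ = 15,962 kg, m_f = 15,962 − 12,300 = 3,662 kg; Δv = 362×9.80665×ln(4.359) = 3550.0×1.4722 ≈ 5226 m/s.
Total Δv = 5653 + 4287 + 5226 = 15166 m/s.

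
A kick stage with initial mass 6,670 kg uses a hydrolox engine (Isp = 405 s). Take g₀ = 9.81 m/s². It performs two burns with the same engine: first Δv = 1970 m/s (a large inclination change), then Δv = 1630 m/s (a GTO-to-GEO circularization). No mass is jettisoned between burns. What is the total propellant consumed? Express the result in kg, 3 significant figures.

total propellant consumed ≈ 3970 kg

v_e = Isp · g₀ = 405 × 9.81 = 3973.1 m/s.
After the first burn: m = 6670 × exp(−1970/3973.1) = 6670 × 0.60906 = 4,062.43 kg.
After the second burn: m = 4,062.43 × exp(−1630/3973.1) = 4,062.43 × 0.66347 = 2,695.3 kg.
Total propellant = m₀ − m_final = 6670 − 2,695.3 = 3,974.7 kg.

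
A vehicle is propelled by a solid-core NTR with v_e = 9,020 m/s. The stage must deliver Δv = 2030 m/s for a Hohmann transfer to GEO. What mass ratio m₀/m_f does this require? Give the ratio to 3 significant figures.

m₀/m_f = exp(Δv / v_e) = exp(2030 / 9020.0) = exp(0.2251) = 1.2524.

mass ratio ≈ 1.25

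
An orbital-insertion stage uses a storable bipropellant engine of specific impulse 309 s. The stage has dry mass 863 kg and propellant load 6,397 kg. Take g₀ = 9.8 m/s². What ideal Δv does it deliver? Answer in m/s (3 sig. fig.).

Δv ≈ 6450 m/s

v_e = Isp · g₀ = 309 × 9.8 = 3028.2 m/s.
m₀ = m_dry + m_prop = 863 + 6,397 = 7,260 kg.
Δv = v_e · ln(m₀/m_f) = 3028.2 × ln(8.413) = 3028.2 × 2.1297 ≈ 6449.2 m/s.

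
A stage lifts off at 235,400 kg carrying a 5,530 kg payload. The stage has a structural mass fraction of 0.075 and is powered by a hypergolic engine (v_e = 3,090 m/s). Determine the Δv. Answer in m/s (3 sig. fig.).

Stage wet mass = m₀ − payload = 235,400 − 5,530 = 229,870 kg.
Stage dry mass = ε × stage wet mass = 0.075 × 229,870 = 17,240.3 kg.
Burnout mass m_f = stage dry + payload = 17,240.3 + 5,530 = 22,770.3 kg.
By the Tsiolkovsky rocket equation, Δv = v_e · ln(235,400/22,770.3) = 3090.0 × ln(10.34) = 3090.0 × 2.3358 ≈ 7218 m/s.

Δv ≈ 7220 m/s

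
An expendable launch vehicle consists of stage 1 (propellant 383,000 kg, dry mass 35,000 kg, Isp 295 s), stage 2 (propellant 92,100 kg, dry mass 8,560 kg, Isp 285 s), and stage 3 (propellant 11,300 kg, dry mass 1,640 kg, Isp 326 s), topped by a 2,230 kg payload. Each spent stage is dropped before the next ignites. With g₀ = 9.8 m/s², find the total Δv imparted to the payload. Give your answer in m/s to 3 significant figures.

Ignition mass of stage 1 = 383,000+35,000 + 92,100+8,560 + 11,300+1,640 + 2,230 = 533,830 kg.
Stage 1: m₀ = 533,830 kg, m_f = 533,830 − 383,000 = 150,830 kg; Δv = 295×9.8×ln(3.539) = 2891.0×1.2639 ≈ 3654 m/s.
Stage 2: m₀ = 115,830 kg, m_f = 115,830 − 92,100 = 23,730 kg; Δv = 285×9.8×ln(4.881) = 2793.0×1.5854 ≈ 4428 m/s.
Stage 3: m₀ = 15,170 kg, m_f = 15,170 − 11,300 = 3,870 kg; Δv = 326×9.8×ln(3.92) = 3194.8×1.3661 ≈ 4364 m/s.
Total Δv = 3654 + 4428 + 4364 = 12446 m/s.

Δv ≈ 12400 m/s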